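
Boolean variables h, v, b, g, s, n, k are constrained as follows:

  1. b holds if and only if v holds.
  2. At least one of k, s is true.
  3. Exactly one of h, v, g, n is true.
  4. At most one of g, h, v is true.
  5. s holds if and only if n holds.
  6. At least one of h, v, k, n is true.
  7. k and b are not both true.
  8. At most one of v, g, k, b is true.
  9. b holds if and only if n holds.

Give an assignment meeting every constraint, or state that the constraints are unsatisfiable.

h = True, v = False, b = False, g = False, s = False, n = False, k = True

  (1) b=F, v=F — same ✓
  (2) {k, s}: 1 true — at least one ✓
  (3) {h, v, g, n}: 1 true — exactly one ✓
  (4) {g, h, v}: 1 true — at most one ✓
  (5) s=F, n=F — same ✓
  (6) {h, v, k, n}: 2 true — at least one ✓
  (7) k=T, b=F — not both ✓
  (8) {v, g, k, b}: 1 true — at most one ✓
  (9) b=F, n=F — same ✓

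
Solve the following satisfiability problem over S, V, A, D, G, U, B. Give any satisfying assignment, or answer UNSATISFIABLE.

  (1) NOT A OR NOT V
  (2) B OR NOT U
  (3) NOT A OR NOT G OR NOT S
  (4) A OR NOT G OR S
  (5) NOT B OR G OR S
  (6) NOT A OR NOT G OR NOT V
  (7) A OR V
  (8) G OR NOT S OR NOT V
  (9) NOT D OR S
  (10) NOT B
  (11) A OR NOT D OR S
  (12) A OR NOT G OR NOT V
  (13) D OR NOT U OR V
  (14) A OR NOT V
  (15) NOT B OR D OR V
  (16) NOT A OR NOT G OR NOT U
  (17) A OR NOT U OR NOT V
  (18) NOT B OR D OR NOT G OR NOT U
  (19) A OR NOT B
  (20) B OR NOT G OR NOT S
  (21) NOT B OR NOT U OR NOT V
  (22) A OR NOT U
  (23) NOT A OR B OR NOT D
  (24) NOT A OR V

Case V = True:
  (NOT A OR NOT V) forces A = False.
  Clause (A OR NOT V) is falsified — contradiction.
Case V = False:
  (A OR V) forces A = True.
  Clause (NOT A OR V) is falsified — contradiction.
Both cases fail, so the formula is unsatisfiable.

The formula is unsatisfiable.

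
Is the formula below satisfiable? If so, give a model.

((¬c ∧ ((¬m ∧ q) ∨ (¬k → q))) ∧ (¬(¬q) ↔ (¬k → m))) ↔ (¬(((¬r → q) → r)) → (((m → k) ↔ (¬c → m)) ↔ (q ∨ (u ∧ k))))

q = True, c = True, r = False, k = False, u = True, m = True

  ((¬c ∧ ((¬m ∧ q) ∨ (¬k → q))) ∧ (¬(¬q) ↔ (¬k → m))) ↔ (¬(((¬r → q) → r)) → (((m → k) ↔ (¬c → m)) ↔ (q ∨ (u ∧ k)))) = True
    (¬c ∧ ((¬m ∧ q) ∨ (¬k → q))) ∧ (¬(¬q) ↔ (¬k → m)) = False
      ¬c ∧ ((¬m ∧ q) ∨ (¬k → q)) = False
        ¬c = False
        (¬m ∧ q) ∨ (¬k → q) = True
          ¬m ∧ q = False
            ¬m = False
          ¬k → q = True
            ¬k = True
      ¬(¬q) ↔ (¬k → m) = True
        ¬(¬q) = True
          ¬q = False
        ¬k → m = True
          ¬k = True
    ¬(((¬r → q) → r)) → (((m → k) ↔ (¬c → m)) ↔ (q ∨ (u ∧ k))) = False
      ¬(((¬r → q) → r)) = True
        (¬r → q) → r = False
          ¬r → q = True
            ¬r = True
      ((m → k) ↔ (¬c → m)) ↔ (q ∨ (u ∧ k)) = False
        (m → k) ↔ (¬c → m) = False
          m → k = False
          ¬c → m = True
            ¬c = False
        q ∨ (u ∧ k) = True
          u ∧ k = False
The formula evaluates to True.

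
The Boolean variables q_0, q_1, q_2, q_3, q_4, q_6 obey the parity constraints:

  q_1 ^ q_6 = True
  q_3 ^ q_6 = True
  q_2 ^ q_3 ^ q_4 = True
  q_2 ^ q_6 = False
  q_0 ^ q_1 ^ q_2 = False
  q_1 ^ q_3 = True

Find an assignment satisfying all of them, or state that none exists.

Adding constraints 1, 2, 6 mod 2: every variable appears an even number of times on the left, so the left side is 0.
But the right sides sum to 1 (mod 2). 0 ≠ 1 — the system is inconsistent.

Unsatisfiable — no assignment works.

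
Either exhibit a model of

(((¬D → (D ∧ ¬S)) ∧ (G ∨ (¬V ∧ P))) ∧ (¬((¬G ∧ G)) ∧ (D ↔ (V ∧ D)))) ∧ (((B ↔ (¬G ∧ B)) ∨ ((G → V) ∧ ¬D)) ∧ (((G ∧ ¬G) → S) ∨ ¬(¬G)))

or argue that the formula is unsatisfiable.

S = True, P = False, V = True, G = True, D = True, B = False

  ((¬D → (D ∧ ¬S)) ∧ (G ∨ (¬V ∧ P))) ∧ (¬((¬G ∧ G)) ∧ (D ↔ (V ∧ D))) = True
    (¬D → (D ∧ ¬S)) ∧ (G ∨ (¬V ∧ P)) = True
      ¬D → (D ∧ ¬S) = True
        ¬D = False
        D ∧ ¬S = False
          ¬S = False
      G ∨ (¬V ∧ P) = True
        ¬V ∧ P = False
          ¬V = False
    ¬((¬G ∧ G)) ∧ (D ↔ (V ∧ D)) = True
      ¬((¬G ∧ G)) = True
        ¬G ∧ G = False
          ¬G = False
      D ↔ (V ∧ D) = True
        V ∧ D = True
  ((B ↔ (¬G ∧ B)) ∨ ((G → V) ∧ ¬D)) ∧ (((G ∧ ¬G) → S) ∨ ¬(¬G)) = True
    (B ↔ (¬G ∧ B)) ∨ ((G → V) ∧ ¬D) = True
      B ↔ (¬G ∧ B) = True
        ¬G ∧ B = False
          ¬G = False
      (G → V) ∧ ¬D = False
        G → V = True
        ¬D = False
    ((G ∧ ¬G) → S) ∨ ¬(¬G) = True
      (G ∧ ¬G) → S = True
        G ∧ ¬G = False
          ¬G = False
      ¬(¬G) = True
        ¬G = False
Both conjuncts True, so the formula holds.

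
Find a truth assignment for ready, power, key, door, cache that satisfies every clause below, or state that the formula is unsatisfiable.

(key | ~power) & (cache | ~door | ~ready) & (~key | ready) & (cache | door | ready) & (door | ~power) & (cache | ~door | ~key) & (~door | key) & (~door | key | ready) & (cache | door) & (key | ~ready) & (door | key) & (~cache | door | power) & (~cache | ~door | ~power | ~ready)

Try ready = False:
  (~key | ready) forces key = False.
  (key | ~power) forces power = False.
  (~door | key) forces door = False.
  clause (door | key) is falsified — backtrack.
So ready = True.
  then (key | ~ready) forces key = True.
Set power = False.
Set door = True.
  then (cache | ~door | ~ready) forces cache = True.
All clauses satisfied.

ready = True, power = False, key = True, door = True, cache = True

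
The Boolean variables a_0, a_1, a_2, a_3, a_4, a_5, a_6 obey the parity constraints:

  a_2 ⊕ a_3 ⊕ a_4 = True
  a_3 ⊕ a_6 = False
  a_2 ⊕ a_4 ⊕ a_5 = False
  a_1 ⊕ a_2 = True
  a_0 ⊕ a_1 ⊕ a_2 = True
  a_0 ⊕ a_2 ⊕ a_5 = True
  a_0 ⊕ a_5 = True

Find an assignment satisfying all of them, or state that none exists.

a_0: False; a_1: True; a_2: False; a_3: False; a_4: True; a_5: True; a_6: False

a_2 ⊕ a_3 ⊕ a_4 = F ⊕ F ⊕ T = True ✓
a_3 ⊕ a_6 = F ⊕ F = False ✓
a_2 ⊕ a_4 ⊕ a_5 = F ⊕ T ⊕ T = False ✓
a_1 ⊕ a_2 = T ⊕ F = True ✓
a_0 ⊕ a_1 ⊕ a_2 = F ⊕ T ⊕ F = True ✓
a_0 ⊕ a_2 ⊕ a_5 = F ⊕ F ⊕ T = True ✓
a_0 ⊕ a_5 = F ⊕ T = True ✓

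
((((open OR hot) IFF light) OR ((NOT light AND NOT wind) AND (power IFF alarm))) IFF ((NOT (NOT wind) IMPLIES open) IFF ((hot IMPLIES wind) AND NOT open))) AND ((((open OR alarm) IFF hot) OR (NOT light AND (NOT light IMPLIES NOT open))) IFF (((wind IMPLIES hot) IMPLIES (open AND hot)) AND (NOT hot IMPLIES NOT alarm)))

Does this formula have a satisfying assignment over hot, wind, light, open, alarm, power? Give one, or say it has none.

hot = True; wind = False; light = False; open = True; alarm = True; power = False

  (((open OR hot) IFF light) OR ((NOT light AND NOT wind) AND (power IFF alarm))) IFF ((NOT (NOT wind) IMPLIES open) IFF ((hot IMPLIES wind) AND NOT open)) = True
    ((open OR hot) IFF light) OR ((NOT light AND NOT wind) AND (power IFF alarm)) = False
      (open OR hot) IFF light = False
        open OR hot = True
      (NOT light AND NOT wind) AND (power IFF alarm) = False
        NOT light AND NOT wind = True
          NOT light = True
          NOT wind = True
        power IFF alarm = False
    (NOT (NOT wind) IMPLIES open) IFF ((hot IMPLIES wind) AND NOT open) = False
      NOT (NOT wind) IMPLIES open = True
        NOT (NOT wind) = False
          NOT wind = True
      (hot IMPLIES wind) AND NOT open = False
        hot IMPLIES wind = False
        NOT open = False
  (((open OR alarm) IFF hot) OR (NOT light AND (NOT light IMPLIES NOT open))) IFF (((wind IMPLIES hot) IMPLIES (open AND hot)) AND (NOT hot IMPLIES NOT alarm)) = True
    ((open OR alarm) IFF hot) OR (NOT light AND (NOT light IMPLIES NOT open)) = True
      (open OR alarm) IFF hot = True
        open OR alarm = True
      NOT light AND (NOT light IMPLIES NOT open) = False
        NOT light = True
        NOT light IMPLIES NOT open = False
          NOT light = True
          NOT open = False
    ((wind IMPLIES hot) IMPLIES (open AND hot)) AND (NOT hot IMPLIES NOT alarm) = True
      (wind IMPLIES hot) IMPLIES (open AND hot) = True
        wind IMPLIES hot = True
        open AND hot = True
      NOT hot IMPLIES NOT alarm = True
        NOT hot = False
        NOT alarm = False
Both conjuncts True, so the formula holds.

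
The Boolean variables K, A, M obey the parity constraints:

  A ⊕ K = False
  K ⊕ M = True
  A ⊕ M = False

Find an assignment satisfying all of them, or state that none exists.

Adding constraints 1, 2, 3 mod 2: every variable appears an even number of times on the left, so the left side is 0.
But the right sides sum to 1 (mod 2). 0 ≠ 1 — the system is inconsistent.

Unsatisfiable — no assignment works.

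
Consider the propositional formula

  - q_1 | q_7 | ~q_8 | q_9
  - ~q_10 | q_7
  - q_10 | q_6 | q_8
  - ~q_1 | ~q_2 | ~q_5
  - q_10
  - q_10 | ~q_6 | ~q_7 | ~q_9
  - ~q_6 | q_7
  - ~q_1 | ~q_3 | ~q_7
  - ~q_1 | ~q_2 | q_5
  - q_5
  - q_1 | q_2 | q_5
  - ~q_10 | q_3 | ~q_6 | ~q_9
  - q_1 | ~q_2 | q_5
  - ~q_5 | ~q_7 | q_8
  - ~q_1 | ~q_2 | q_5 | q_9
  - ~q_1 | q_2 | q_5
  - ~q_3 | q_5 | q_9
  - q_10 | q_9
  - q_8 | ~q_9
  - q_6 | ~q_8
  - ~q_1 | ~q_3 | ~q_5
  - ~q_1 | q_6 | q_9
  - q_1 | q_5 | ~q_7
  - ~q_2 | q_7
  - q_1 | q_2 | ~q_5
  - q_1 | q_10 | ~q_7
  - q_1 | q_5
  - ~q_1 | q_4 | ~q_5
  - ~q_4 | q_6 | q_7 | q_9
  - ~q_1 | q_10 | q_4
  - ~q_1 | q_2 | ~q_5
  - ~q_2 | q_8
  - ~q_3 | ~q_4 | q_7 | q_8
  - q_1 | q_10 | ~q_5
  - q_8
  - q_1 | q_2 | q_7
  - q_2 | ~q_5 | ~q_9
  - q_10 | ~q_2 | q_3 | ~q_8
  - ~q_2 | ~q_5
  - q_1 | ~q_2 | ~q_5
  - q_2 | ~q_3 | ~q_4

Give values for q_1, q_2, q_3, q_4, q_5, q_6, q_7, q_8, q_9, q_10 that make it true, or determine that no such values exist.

No satisfying assignment exists.

Case q_5 = True:
  (q_10) forces q_10 = True.
  (~q_10 | q_7) forces q_7 = True.
  (~q_5 | ~q_7 | q_8) forces q_8 = True.
  (q_6 | ~q_8) forces q_6 = True.
  (~q_2 | ~q_5) forces q_2 = False.
  (q_1 | q_2 | ~q_5) forces q_1 = True.
  Clause (~q_1 | q_2 | ~q_5) is falsified — contradiction.
Case q_5 = False:
  Clause (q_5) is falsified — contradiction.
Both cases fail, so the formula is unsatisfiable.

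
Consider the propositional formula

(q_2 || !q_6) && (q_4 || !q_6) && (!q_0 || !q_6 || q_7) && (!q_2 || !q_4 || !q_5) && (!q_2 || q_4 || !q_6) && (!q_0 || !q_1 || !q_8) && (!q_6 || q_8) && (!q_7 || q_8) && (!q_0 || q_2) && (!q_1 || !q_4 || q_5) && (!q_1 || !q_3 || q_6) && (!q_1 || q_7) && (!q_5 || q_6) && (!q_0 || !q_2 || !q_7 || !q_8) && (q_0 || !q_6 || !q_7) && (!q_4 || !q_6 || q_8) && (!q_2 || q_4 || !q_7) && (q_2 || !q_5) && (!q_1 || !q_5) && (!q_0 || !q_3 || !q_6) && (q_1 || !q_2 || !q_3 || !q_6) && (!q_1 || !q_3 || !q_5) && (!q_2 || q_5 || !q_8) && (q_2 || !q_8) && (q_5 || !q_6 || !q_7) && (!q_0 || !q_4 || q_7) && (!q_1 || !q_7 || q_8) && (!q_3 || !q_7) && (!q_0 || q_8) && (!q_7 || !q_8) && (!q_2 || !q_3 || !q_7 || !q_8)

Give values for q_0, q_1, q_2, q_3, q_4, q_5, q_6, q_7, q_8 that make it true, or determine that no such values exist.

q_0=F, q_1=F, q_2=F, q_3=F, q_4=T, q_5=F, q_6=F, q_7=F, q_8=F

Set q_0 = False.
Set q_1 = False.
Set q_2 = False.
  then (q_2 || !q_6) forces q_6 = False.
  then (!q_5 || q_6) forces q_5 = False.
  then (q_2 || !q_8) forces q_8 = False.
  then (!q_7 || q_8) forces q_7 = False.
Set q_3 = False.
Set q_4 = True.
All clauses satisfied.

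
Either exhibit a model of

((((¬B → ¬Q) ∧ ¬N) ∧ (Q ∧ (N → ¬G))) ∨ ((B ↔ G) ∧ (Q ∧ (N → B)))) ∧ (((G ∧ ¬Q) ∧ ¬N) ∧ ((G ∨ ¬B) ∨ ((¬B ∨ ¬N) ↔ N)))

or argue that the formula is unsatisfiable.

UNSATISFIABLE

Case Q = True: the conjunct ¬Q is False.
Case Q = False: the conjunct (((¬B → ¬Q) ∧ ¬N) ∧ (Q ∧ (N → ¬G))) ∨ ((B ↔ G) ∧ (Q ∧ (N → B))) becomes (¬N ∧ False) ∨ ((B ↔ G) ∧ False) = False.
Both cases fail — unsatisfiable.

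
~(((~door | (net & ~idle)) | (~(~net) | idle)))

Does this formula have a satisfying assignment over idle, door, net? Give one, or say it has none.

idle: False; door: True; net: False

  ~(((~door | (net & ~idle)) | (~(~net) | idle))) = True
    (~door | (net & ~idle)) | (~(~net) | idle) = False
      ~door | (net & ~idle) = False
        ~door = False
        net & ~idle = False
          ~idle = True
      ~(~net) | idle = False
        ~(~net) = False
          ~net = True
The formula evaluates to True.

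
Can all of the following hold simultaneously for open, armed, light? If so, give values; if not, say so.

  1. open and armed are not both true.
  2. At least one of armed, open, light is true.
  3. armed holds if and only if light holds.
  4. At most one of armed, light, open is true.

open = True; armed = False; light = False

  (1) open=T, armed=F — not both ✓
  (2) {armed, open, light}: 1 true — at least one ✓
  (3) armed=F, light=F — same ✓
  (4) {armed, light, open}: 1 true — at most one ✓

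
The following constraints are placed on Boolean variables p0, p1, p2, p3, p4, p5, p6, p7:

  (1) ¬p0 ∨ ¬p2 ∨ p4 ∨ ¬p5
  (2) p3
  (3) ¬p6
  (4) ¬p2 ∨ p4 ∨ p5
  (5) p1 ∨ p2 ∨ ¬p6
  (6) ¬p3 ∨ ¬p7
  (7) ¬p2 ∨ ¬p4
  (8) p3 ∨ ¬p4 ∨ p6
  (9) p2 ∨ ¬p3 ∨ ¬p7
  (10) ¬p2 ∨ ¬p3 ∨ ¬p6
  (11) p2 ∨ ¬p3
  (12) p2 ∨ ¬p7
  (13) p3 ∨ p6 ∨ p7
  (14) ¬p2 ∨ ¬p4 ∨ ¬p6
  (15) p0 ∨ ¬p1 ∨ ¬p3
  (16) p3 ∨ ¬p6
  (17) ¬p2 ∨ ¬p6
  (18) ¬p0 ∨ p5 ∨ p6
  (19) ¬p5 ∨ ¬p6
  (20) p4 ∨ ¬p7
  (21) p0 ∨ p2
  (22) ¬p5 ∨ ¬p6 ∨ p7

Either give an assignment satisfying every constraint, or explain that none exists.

p0 = False, p1 = False, p2 = True, p3 = True, p4 = False, p5 = True, p6 = False, p7 = False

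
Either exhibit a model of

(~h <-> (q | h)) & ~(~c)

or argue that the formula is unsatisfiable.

c=T, q=T, h=F

  ~h <-> (q | h) = True
    ~h = True
    q | h = True
  ~(~c) = True
    ~c = False
Both conjuncts True, so the formula holds.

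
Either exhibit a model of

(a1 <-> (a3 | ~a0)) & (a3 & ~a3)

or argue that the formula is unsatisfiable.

Case a3 = True: the conjunct ~a3 is False.
Case a3 = False: the conjunct a3 is False.
Both cases fail — unsatisfiable.

The formula is unsatisfiable.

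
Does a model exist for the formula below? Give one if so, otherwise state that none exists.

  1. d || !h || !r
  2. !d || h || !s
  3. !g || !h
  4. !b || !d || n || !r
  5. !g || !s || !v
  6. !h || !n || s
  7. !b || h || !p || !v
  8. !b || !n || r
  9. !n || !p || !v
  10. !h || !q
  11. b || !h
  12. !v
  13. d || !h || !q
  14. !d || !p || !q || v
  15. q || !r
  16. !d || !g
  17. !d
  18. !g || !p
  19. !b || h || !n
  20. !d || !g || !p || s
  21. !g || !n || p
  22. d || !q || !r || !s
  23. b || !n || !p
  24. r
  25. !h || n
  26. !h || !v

p = False, g = False, h = False, s = False, q = True, d = False, b = True, r = True, n = False, v = False

Unit clause (!v) forces v = False.
Unit clause (!d) forces d = False.
Unit clause (r) forces r = True.
In (d || !h || !r) only !h is left, so h = False.
In (q || !r) only q is left, so q = True.
In (d || !q || !r || !s) only !s is left, so s = False.
Set p = False.
Set g = False.
Set b = True.
  then (!b || h || !n) forces n = False.
All clauses satisfied.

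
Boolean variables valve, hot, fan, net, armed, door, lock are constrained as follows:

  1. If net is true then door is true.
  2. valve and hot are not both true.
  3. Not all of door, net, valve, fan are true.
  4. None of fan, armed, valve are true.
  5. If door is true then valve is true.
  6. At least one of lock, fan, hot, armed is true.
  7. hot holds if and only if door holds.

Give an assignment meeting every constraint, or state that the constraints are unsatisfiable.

valve: False, hot: False, fan: False, net: False, armed: False, door: False, lock: True

  (1) net=F ⇒ door: vacuous ✓
  (2) valve=F, hot=F — not both ✓
  (3) {door, net, valve, fan}: 0/4 true — not all ✓
  (4) {fan, armed, valve}: 0 true — none ✓
  (5) door=F ⇒ valve: vacuous ✓
  (6) {lock, fan, hot, armed}: 1 true — at least one ✓
  (7) hot=F, door=F — same ✓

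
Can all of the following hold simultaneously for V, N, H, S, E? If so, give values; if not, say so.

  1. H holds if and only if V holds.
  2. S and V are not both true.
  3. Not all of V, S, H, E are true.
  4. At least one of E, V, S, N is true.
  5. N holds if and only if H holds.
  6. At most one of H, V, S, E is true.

V: False, N: False, H: False, S: True, E: False

  (1) H=F, V=F — same ✓
  (2) S=T, V=F — not both ✓
  (3) {V, S, H, E}: 1/4 true — not all ✓
  (4) {E, V, S, N}: 1 true — at least one ✓
  (5) N=F, H=F — same ✓
  (6) {H, V, S, E}: 1 true — at most one ✓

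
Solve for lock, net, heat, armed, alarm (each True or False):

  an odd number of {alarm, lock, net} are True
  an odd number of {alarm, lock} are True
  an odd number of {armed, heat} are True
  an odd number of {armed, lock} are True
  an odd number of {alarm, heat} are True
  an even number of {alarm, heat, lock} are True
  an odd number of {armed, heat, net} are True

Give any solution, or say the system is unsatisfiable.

lock=T, net=F, heat=T, armed=F, alarm=F

{alarm, lock, net}: 1 true → odd ✓
{alarm, lock}: 1 true → odd ✓
{armed, heat}: 1 true → odd ✓
{armed, lock}: 1 true → odd ✓
{alarm, heat}: 1 true → odd ✓
{alarm, heat, lock}: 2 true → even ✓
{armed, heat, net}: 1 true → odd ✓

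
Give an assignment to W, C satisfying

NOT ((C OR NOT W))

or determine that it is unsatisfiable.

W: True, C: False

  NOT ((C OR NOT W)) = True
    C OR NOT W = False
      NOT W = False
The formula evaluates to True.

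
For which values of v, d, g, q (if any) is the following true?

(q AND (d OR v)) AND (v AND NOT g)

v = True; d = True; g = False; q = True

  q AND (d OR v) = True
    d OR v = True
  v AND NOT g = True
    NOT g = True
Both conjuncts True, so the formula holds.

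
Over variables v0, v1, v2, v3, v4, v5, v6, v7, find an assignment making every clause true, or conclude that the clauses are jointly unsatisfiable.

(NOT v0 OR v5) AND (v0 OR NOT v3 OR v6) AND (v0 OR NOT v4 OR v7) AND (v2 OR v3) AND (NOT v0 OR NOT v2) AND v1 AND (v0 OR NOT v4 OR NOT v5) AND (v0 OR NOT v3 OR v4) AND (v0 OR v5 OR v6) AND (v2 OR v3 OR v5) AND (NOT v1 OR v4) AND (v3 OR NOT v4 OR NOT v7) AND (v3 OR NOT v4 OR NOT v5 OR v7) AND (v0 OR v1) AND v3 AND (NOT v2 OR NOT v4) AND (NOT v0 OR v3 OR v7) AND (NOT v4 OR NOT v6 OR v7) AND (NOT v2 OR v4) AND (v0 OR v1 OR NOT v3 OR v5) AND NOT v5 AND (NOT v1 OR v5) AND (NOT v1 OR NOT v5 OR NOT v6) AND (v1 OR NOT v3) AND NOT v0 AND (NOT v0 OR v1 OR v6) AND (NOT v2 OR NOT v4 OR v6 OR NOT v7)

Case v5 = True:
  Clause (NOT v5) is falsified — contradiction.
Case v5 = False:
  (NOT v0 OR v5) forces v0 = False.
  (v1) forces v1 = True.
  Clause (NOT v1 OR v5) is falsified — contradiction.
Both cases fail, so the formula is unsatisfiable.

Unsatisfiable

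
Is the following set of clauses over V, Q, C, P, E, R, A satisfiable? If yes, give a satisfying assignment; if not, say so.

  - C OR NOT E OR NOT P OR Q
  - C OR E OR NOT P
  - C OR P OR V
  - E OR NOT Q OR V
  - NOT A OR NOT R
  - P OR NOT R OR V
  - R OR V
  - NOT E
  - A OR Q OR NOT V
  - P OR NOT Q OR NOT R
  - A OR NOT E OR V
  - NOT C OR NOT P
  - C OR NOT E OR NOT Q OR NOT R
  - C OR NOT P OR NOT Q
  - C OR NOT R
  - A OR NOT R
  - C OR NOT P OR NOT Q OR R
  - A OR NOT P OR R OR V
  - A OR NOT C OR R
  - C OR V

V=T, Q=F, C=T, P=F, E=F, R=F, A=T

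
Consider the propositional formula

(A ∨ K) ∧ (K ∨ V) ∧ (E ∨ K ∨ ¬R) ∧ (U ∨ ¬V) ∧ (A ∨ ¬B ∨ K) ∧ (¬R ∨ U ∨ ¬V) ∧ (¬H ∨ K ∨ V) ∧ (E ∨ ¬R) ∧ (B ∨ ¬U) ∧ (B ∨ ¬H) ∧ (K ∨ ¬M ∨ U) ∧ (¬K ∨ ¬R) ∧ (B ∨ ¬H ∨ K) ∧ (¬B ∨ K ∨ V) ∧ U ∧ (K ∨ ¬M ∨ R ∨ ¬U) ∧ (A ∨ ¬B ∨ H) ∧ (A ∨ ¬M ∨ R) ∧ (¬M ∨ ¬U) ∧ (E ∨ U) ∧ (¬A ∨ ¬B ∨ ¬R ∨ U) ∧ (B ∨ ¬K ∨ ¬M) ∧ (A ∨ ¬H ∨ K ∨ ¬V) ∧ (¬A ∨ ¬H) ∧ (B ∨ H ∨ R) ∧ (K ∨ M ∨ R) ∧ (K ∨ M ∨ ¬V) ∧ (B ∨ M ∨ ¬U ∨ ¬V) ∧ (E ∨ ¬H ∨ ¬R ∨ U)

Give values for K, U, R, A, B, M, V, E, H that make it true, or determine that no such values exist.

K = True, U = True, R = False, A = True, B = True, M = False, V = False, E = False, H = False

Unit clause (U) forces U = True.
In (¬M ∨ ¬U) only ¬M is left, so M = False.
In (B ∨ ¬U) only B is left, so B = True.
Try K = False:
  (A ∨ K) forces A = True.
  (K ∨ V) forces V = True.
  clause (K ∨ M ∨ ¬V) is falsified — backtrack.
So K = True.
  then (¬K ∨ ¬R) forces R = False.
Set A = True.
  then (¬A ∨ ¬H) forces H = False.
Set V = False.
Set E = False.
All clauses satisfied.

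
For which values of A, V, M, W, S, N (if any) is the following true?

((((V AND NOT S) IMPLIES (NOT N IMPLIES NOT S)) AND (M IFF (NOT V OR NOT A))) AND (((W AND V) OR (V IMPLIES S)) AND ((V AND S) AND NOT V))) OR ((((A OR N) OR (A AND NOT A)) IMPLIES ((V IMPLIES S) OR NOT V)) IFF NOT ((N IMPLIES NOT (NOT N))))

A = True; V = True; M = True; W = True; S = False; N = True

  ((((V AND NOT S) IMPLIES (NOT N IMPLIES NOT S)) AND (M IFF (NOT V OR NOT A))) AND (((W AND V) OR (V IMPLIES S)) AND ((V AND S) AND NOT V))) OR ((((A OR N) OR (A AND NOT A)) IMPLIES ((V IMPLIES S) OR NOT V)) IFF NOT ((N IMPLIES NOT (NOT N)))) = True
    (((V AND NOT S) IMPLIES (NOT N IMPLIES NOT S)) AND (M IFF (NOT V OR NOT A))) AND (((W AND V) OR (V IMPLIES S)) AND ((V AND S) AND NOT V)) = False
      ((V AND NOT S) IMPLIES (NOT N IMPLIES NOT S)) AND (M IFF (NOT V OR NOT A)) = False
        (V AND NOT S) IMPLIES (NOT N IMPLIES NOT S) = True
          V AND NOT S = True
            NOT S = True
          NOT N IMPLIES NOT S = True
            NOT N = False
            NOT S = True
        M IFF (NOT V OR NOT A) = False
          NOT V OR NOT A = False
            NOT V = False
            NOT A = False
      ((W AND V) OR (V IMPLIES S)) AND ((V AND S) AND NOT V) = False
        (W AND V) OR (V IMPLIES S) = True
          W AND V = True
          V IMPLIES S = False
        (V AND S) AND NOT V = False
          V AND S = False
          NOT V = False
    (((A OR N) OR (A AND NOT A)) IMPLIES ((V IMPLIES S) OR NOT V)) IFF NOT ((N IMPLIES NOT (NOT N))) = True
      ((A OR N) OR (A AND NOT A)) IMPLIES ((V IMPLIES S) OR NOT V) = False
        (A OR N) OR (A AND NOT A) = True
          A OR N = True
          A AND NOT A = False
            NOT A = False
        (V IMPLIES S) OR NOT V = False
          V IMPLIES S = False
          NOT V = False
      NOT ((N IMPLIES NOT (NOT N))) = False
        N IMPLIES NOT (NOT N) = True
          NOT (NOT N) = True
            NOT N = False
The formula evaluates to True.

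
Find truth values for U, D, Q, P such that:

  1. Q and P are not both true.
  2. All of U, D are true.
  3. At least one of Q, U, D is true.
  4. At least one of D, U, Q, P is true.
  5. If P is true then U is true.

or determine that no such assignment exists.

U = True, D = True, Q = True, P = False

  (1) Q=T, P=F — not both ✓
  (2) {U, D}: all 2 true ✓
  (3) {Q, U, D}: 3 true — at least one ✓
  (4) {D, U, Q, P}: 3 true — at least one ✓
  (5) P=F ⇒ U: vacuous ✓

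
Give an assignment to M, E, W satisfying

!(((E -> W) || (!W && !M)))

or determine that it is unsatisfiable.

M=T; E=T; W=F

  !(((E -> W) || (!W && !M))) = True
    (E -> W) || (!W && !M) = False
      E -> W = False
      !W && !M = False
        !W = True
        !M = False
The formula evaluates to True.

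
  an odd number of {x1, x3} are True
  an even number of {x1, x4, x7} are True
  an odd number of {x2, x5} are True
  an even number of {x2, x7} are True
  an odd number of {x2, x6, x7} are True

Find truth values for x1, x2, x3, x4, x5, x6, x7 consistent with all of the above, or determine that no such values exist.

x1 = True, x2 = False, x3 = False, x4 = True, x5 = True, x6 = True, x7 = False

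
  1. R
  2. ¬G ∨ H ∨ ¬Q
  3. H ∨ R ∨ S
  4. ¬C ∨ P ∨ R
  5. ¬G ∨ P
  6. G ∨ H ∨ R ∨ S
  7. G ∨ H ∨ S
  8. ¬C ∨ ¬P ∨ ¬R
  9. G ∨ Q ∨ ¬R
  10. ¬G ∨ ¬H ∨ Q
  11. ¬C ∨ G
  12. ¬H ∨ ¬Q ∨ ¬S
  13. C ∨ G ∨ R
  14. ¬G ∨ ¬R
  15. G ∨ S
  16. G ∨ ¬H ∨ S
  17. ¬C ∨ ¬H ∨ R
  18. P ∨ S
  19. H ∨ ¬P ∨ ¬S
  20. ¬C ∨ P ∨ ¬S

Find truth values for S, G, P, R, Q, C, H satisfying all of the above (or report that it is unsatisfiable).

Unit clause (R) forces R = True.
In (¬G ∨ ¬R) only ¬G is left, so G = False.
In (G ∨ S) only S is left, so S = True.
In (G ∨ Q ∨ ¬R) only Q is left, so Q = True.
In (¬C ∨ G) only ¬C is left, so C = False.
In (¬H ∨ ¬Q ∨ ¬S) only ¬H is left, so H = False.
In (H ∨ ¬P ∨ ¬S) only ¬P is left, so P = False.
All clauses satisfied.

S=T, G=F, P=F, R=T, Q=T, C=F, H=F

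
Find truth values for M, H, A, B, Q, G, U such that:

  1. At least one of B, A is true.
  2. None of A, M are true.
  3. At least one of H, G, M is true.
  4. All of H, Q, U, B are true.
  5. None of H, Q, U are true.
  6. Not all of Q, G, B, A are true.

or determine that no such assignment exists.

Case H = True:
  Constraint (5) is violated (H=T) — contradiction.
Case H = False:
  Constraint (4) is violated (H=F) — contradiction.
Both cases fail — unsatisfiable.

UNSATISFIABLE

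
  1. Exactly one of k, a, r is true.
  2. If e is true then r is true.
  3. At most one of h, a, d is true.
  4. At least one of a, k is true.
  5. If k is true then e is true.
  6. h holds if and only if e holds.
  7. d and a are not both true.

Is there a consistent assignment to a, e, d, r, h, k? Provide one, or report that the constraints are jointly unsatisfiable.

a = True, e = False, d = False, r = False, h = False, k = False

  (1) {k, a, r}: 1 true — exactly one ✓
  (2) e=F ⇒ r: vacuous ✓
  (3) {h, a, d}: 1 true — at most one ✓
  (4) {a, k}: 1 true — at least one ✓
  (5) k=F ⇒ e: vacuous ✓
  (6) h=F, e=F — same ✓
  (7) d=F, a=T — not both ✓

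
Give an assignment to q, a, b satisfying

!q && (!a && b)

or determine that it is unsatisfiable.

q = False, a = False, b = True

  !q = True
  !a && b = True
    !a = True
Both conjuncts True, so the formula holds.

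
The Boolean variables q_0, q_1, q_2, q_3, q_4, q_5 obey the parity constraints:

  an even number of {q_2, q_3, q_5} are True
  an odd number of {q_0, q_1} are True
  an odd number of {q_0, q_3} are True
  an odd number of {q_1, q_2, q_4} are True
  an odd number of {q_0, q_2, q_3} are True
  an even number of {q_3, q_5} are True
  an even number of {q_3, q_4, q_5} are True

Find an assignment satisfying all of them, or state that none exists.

q_0=F, q_1=T, q_2=F, q_3=T, q_4=F, q_5=T

{q_2, q_3, q_5}: 2 true → even ✓
{q_0, q_1}: 1 true → odd ✓
{q_0, q_3}: 1 true → odd ✓
{q_1, q_2, q_4}: 1 true → odd ✓
{q_0, q_2, q_3}: 1 true → odd ✓
{q_3, q_5}: 2 true → even ✓
{q_3, q_4, q_5}: 2 true → even ✓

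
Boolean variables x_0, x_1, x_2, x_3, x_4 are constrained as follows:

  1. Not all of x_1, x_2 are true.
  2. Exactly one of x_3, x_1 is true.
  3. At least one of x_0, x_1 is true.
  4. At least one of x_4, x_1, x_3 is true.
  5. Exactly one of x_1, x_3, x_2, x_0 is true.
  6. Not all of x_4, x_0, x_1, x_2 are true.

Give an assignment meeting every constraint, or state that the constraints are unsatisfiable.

x_0: False, x_1: True, x_2: False, x_3: False, x_4: True

  (1) {x_1, x_2}: 1/2 true — not all ✓
  (2) {x_3, x_1}: 1 true — exactly one ✓
  (3) {x_0, x_1}: 1 true — at least one ✓
  (4) {x_4, x_1, x_3}: 2 true — at least one ✓
  (5) {x_1, x_3, x_2, x_0}: 1 true — exactly one ✓
  (6) {x_4, x_0, x_1, x_2}: 2/4 true — not all ✓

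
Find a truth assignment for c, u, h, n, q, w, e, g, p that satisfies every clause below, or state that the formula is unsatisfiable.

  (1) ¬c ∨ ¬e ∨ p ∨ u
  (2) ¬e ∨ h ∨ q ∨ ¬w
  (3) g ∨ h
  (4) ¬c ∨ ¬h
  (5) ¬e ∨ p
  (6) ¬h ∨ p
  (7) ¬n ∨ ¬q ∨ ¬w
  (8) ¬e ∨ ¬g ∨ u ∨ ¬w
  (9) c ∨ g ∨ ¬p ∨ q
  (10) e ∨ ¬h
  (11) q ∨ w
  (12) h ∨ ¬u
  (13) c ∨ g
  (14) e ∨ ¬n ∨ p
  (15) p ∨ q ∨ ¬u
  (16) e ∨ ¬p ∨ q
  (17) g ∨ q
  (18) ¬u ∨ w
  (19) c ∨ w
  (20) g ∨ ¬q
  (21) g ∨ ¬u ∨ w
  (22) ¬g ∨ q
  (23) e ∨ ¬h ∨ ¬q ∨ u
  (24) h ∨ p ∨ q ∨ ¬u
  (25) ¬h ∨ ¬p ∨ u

Set c = True.
  then (¬c ∨ ¬h) forces h = False.
  then (h ∨ ¬u) forces u = False.
  then (g ∨ h) forces g = True.
  then (¬g ∨ q) forces q = True.
Set n = True.
  then (¬n ∨ ¬q ∨ ¬w) forces w = False.
Set e = True.
  then (¬c ∨ ¬e ∨ p ∨ u) forces p = True.
All clauses satisfied.

c = True, u = False, h = False, n = True, q = True, w = False, e = True, g = True, p = True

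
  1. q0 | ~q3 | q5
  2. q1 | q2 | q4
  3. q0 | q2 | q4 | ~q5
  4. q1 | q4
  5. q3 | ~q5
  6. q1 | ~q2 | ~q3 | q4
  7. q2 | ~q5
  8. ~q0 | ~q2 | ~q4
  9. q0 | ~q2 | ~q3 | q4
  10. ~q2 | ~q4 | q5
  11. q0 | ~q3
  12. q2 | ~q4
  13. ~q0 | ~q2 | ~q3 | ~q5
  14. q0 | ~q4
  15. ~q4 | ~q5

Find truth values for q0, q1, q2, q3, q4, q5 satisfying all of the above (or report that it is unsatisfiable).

q0=F; q1=T; q2=T; q3=F; q4=F; q5=F

Set q0 = False.
  then (q0 | ~q3) forces q3 = False.
  then (q0 | ~q4) forces q4 = False.
  then (q1 | q4) forces q1 = True.
  then (q3 | ~q5) forces q5 = False.
Set q2 = True.
All clauses satisfied.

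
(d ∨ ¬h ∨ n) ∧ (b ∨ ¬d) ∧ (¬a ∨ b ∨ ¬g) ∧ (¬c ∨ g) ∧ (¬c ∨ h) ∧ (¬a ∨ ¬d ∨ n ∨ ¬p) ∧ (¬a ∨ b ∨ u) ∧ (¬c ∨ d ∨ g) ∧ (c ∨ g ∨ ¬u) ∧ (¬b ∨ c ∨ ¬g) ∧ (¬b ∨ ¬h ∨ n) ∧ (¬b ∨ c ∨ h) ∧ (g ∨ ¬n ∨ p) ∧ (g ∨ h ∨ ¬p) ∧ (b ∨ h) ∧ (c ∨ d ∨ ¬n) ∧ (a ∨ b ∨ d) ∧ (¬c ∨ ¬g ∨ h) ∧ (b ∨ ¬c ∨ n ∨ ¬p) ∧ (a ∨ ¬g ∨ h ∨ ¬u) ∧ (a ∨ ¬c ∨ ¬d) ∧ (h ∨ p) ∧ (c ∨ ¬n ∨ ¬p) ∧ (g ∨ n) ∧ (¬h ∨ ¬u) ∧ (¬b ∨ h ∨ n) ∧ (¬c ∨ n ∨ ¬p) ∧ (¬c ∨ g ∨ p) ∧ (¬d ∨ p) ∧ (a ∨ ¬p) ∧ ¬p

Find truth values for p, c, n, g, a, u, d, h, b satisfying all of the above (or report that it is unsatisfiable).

p = False, c = True, n = True, g = True, a = True, u = False, d = False, h = True, b = True

Unit clause (¬p) forces p = False.
In (h ∨ p) only h is left, so h = True.
In (¬h ∨ ¬u) only ¬u is left, so u = False.
In (¬d ∨ p) only ¬d is left, so d = False.
In (d ∨ ¬h ∨ n) only n is left, so n = True.
In (g ∨ ¬n ∨ p) only g is left, so g = True.
In (c ∨ d ∨ ¬n) only c is left, so c = True.
Set a = True.
  then (¬a ∨ b ∨ ¬g) forces b = True.
All clauses satisfied.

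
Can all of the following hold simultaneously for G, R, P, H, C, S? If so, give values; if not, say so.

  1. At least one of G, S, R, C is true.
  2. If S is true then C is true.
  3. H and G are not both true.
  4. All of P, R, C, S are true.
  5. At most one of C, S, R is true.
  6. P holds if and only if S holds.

No satisfying assignment exists.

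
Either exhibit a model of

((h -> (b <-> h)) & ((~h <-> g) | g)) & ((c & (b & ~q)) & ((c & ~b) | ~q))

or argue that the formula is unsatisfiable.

c = True, h = False, g = True, q = False, b = True

  (h -> (b <-> h)) & ((~h <-> g) | g) = True
    h -> (b <-> h) = True
      b <-> h = False
    (~h <-> g) | g = True
      ~h <-> g = True
        ~h = True
  (c & (b & ~q)) & ((c & ~b) | ~q) = True
    c & (b & ~q) = True
      b & ~q = True
        ~q = True
    (c & ~b) | ~q = True
      c & ~b = False
        ~b = False
      ~q = True
Both conjuncts True, so the formula holds.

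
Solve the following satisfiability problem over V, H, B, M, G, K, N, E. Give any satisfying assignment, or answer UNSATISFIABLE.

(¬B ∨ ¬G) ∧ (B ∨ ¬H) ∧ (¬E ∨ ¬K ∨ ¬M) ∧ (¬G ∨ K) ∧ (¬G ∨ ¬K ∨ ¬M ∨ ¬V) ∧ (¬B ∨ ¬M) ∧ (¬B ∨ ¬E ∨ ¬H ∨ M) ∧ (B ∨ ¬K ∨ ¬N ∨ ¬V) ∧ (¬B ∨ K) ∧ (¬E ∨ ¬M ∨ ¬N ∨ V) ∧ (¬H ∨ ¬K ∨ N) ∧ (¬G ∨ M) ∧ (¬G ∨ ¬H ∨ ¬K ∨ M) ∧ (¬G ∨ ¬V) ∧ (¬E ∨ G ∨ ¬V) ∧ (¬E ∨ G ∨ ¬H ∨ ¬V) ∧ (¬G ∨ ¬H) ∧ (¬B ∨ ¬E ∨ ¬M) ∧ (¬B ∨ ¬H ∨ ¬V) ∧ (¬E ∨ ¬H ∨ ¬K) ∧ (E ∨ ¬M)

V: False, H: False, B: False, M: False, G: False, K: True, N: True, E: True

Set V = False.
Set H = False.
Set B = False.
Set M = False.
  then (¬G ∨ M) forces G = False.
Set K = True.
Set N = True.
Set E = True.
All clauses satisfied.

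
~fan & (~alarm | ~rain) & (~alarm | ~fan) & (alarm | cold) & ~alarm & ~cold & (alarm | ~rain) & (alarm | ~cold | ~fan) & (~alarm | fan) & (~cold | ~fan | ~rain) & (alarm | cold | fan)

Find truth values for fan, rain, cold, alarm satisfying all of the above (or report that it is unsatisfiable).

No satisfying assignment exists.

Case fan = True:
  Clause (~fan) is falsified — contradiction.
Case fan = False:
  (~alarm) forces alarm = False.
  (alarm | cold) forces cold = True.
  Clause (~cold) is falsified — contradiction.
Both cases fail, so the formula is unsatisfiable.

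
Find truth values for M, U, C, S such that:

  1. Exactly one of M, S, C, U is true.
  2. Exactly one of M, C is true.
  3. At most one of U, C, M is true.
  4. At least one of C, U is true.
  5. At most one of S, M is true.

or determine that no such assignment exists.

M: False; U: False; C: True; S: False

  (1) {M, S, C, U}: 1 true — exactly one ✓
  (2) {M, C}: 1 true — exactly one ✓
  (3) {U, C, M}: 1 true — at most one ✓
  (4) {C, U}: 1 true — at least one ✓
  (5) {S, M}: 0 true — at most one ✓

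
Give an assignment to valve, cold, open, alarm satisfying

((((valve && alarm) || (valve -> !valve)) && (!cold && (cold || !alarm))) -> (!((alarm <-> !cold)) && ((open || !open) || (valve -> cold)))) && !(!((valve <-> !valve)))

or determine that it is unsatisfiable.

The conjunct !(!((valve <-> !valve))) is unsatisfiable on its own:
  valve=F: evaluates to False.
  valve=T: evaluates to False.
So the whole conjunction is unsatisfiable.

The formula is unsatisfiable.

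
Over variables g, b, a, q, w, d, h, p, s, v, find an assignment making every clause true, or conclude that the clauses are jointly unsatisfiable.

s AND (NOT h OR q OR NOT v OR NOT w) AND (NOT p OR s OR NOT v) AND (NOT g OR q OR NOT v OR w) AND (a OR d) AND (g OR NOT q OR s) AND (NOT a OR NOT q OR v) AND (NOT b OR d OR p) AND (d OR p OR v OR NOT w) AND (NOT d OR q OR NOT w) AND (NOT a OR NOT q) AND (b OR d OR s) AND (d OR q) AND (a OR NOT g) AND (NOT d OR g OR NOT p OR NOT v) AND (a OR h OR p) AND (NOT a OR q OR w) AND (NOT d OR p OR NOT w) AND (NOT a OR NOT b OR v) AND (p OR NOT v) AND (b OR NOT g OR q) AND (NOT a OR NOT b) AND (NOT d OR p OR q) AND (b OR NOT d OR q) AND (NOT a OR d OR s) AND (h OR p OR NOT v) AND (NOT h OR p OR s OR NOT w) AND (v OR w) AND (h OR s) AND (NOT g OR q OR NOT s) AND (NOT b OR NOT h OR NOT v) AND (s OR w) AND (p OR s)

Unit clause (s) forces s = True.
Try g = True:
  (a OR NOT g) forces a = True.
  (NOT a OR NOT q) forces q = False.
  clause (NOT g OR q OR NOT s) is falsified — backtrack.
So g = False.
Set b = False.
Try a = True:
  (NOT a OR NOT q) forces q = False.
  (d OR q) forces d = True.
  clause (b OR NOT d OR q) is falsified — backtrack.
So a = False.
  then (a OR d) forces d = True.
  then (b OR NOT d OR q) forces q = True.
Set w = True.
  then (NOT d OR p OR NOT w) forces p = True.
  then (NOT d OR g OR NOT p OR NOT v) forces v = False.
Set h = True.
All clauses satisfied.

g=F, b=F, a=F, q=T, w=T, d=T, h=T, p=T, s=T, v=F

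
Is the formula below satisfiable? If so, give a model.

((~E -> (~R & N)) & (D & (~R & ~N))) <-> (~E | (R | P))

D = False, N = False, R = False, P = False, E = True

  ((~E -> (~R & N)) & (D & (~R & ~N))) <-> (~E | (R | P)) = True
    (~E -> (~R & N)) & (D & (~R & ~N)) = False
      ~E -> (~R & N) = True
        ~E = False
        ~R & N = False
          ~R = True
      D & (~R & ~N) = False
        ~R & ~N = True
          ~R = True
          ~N = True
    ~E | (R | P) = False
      ~E = False
      R | P = False
The formula evaluates to True.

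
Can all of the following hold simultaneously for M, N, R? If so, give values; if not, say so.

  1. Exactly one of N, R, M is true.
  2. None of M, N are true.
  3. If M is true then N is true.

M = False, N = False, R = True

  (1) {N, R, M}: 1 true — exactly one ✓
  (2) {M, N}: 0 true — none ✓
  (3) M=F ⇒ N: vacuous ✓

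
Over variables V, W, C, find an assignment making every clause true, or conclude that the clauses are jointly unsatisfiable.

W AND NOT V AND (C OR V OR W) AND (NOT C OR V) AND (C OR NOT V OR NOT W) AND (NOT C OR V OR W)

Unit clause (W) forces W = True.
Unit clause (NOT V) forces V = False.
In (NOT C OR V) only NOT C is left, so C = False.
All clauses satisfied.

V = False; W = True; C = False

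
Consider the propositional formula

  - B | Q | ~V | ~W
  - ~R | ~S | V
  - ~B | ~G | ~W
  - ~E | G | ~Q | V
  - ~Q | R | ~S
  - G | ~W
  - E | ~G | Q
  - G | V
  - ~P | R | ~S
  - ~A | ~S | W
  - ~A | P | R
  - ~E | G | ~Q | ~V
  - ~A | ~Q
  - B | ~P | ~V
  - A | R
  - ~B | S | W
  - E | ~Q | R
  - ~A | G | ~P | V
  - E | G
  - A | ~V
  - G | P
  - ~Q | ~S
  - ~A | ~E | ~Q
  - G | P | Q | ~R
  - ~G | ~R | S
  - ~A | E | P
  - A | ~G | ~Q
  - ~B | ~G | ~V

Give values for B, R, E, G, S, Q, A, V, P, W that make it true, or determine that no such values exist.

B = False, R = False, E = True, G = True, S = False, Q = False, A = True, V = False, P = True, W = True

Set B = False.
Set R = False.
  then (A | R) forces A = True.
  then (~A | P | R) forces P = True.
  then (~A | ~Q) forces Q = False.
  then (B | ~P | ~V) forces V = False.
  then (~A | G | ~P | V) forces G = True.
  then (E | ~G | Q) forces E = True.
  then (~P | R | ~S) forces S = False.
Set W = True.
All clauses satisfied.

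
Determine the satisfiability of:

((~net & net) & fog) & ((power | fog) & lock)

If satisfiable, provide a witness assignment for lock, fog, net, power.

No satisfying assignment exists.

Case net = True: the conjunct ~net is False.
Case net = False: the conjunct net is False.
Both cases fail — unsatisfiable.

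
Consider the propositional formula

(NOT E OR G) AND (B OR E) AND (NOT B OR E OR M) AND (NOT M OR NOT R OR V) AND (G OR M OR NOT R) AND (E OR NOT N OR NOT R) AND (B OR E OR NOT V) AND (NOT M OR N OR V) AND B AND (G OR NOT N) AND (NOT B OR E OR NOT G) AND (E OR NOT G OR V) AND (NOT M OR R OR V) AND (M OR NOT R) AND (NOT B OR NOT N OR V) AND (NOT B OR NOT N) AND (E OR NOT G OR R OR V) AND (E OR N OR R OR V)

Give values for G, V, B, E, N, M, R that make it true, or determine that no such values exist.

Unit clause (B) forces B = True.
In (NOT B OR NOT N) only NOT N is left, so N = False.
Set G = False.
  then (NOT E OR G) forces E = False.
  then (NOT B OR E OR M) forces M = True.
  then (NOT M OR N OR V) forces V = True.
Set R = True.
All clauses satisfied.

G = False; V = True; B = True; E = False; N = False; M = True; R = True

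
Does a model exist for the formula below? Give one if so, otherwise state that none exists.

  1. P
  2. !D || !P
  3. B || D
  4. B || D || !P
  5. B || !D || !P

P: True; B: True; D: False

Unit clause (P) forces P = True.
In (!D || !P) only !D is left, so D = False.
In (B || D) only B is left, so B = True.
All clauses satisfied.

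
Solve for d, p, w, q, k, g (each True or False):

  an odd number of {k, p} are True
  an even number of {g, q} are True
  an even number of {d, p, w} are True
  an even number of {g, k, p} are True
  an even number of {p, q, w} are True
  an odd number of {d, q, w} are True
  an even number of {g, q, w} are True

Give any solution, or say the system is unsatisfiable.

The formula is unsatisfiable.

Adding constraints 2, 3, 5, 6, 7 mod 2: every variable appears an even number of times on the left, so the left side is 0.
But the right sides sum to 1 (mod 2). 0 ≠ 1 — the system is inconsistent.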